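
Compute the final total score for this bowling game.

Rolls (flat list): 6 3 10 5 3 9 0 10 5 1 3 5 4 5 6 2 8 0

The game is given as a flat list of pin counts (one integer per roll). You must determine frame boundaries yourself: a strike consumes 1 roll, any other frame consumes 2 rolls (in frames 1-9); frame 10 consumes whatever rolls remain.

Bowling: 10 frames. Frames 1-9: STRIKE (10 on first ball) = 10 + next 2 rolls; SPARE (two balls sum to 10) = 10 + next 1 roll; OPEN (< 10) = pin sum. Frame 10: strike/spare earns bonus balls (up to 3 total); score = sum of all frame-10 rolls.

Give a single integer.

Answer: 99

Derivation:
Frame 1: OPEN (6+3=9). Cumulative: 9
Frame 2: STRIKE. 10 + next two rolls (5+3) = 18. Cumulative: 27
Frame 3: OPEN (5+3=8). Cumulative: 35
Frame 4: OPEN (9+0=9). Cumulative: 44
Frame 5: STRIKE. 10 + next two rolls (5+1) = 16. Cumulative: 60
Frame 6: OPEN (5+1=6). Cumulative: 66
Frame 7: OPEN (3+5=8). Cumulative: 74
Frame 8: OPEN (4+5=9). Cumulative: 83
Frame 9: OPEN (6+2=8). Cumulative: 91
Frame 10: OPEN. Sum of all frame-10 rolls (8+0) = 8. Cumulative: 99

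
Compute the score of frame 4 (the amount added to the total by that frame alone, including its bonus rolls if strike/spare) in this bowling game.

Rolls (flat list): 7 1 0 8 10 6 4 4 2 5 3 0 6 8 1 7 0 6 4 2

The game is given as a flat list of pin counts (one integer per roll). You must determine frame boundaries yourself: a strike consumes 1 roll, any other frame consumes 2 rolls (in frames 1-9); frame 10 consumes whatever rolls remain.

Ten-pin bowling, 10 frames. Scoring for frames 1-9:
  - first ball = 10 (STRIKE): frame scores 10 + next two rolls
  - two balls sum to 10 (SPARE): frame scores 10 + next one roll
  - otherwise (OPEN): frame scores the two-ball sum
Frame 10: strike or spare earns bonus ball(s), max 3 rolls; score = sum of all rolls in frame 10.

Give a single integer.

Answer: 14

Derivation:
Frame 1: OPEN (7+1=8). Cumulative: 8
Frame 2: OPEN (0+8=8). Cumulative: 16
Frame 3: STRIKE. 10 + next two rolls (6+4) = 20. Cumulative: 36
Frame 4: SPARE (6+4=10). 10 + next roll (4) = 14. Cumulative: 50
Frame 5: OPEN (4+2=6). Cumulative: 56
Frame 6: OPEN (5+3=8). Cumulative: 64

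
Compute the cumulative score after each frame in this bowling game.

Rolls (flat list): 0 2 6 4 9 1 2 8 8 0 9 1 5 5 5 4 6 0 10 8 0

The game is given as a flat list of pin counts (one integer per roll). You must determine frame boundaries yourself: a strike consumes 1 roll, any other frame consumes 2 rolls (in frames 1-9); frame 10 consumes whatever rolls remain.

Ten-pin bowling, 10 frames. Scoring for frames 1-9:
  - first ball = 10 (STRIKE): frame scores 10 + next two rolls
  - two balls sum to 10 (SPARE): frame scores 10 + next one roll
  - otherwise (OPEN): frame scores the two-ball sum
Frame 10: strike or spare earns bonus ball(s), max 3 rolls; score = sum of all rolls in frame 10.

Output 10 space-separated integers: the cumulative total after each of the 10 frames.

Answer: 2 21 33 51 59 74 89 98 104 122

Derivation:
Frame 1: OPEN (0+2=2). Cumulative: 2
Frame 2: SPARE (6+4=10). 10 + next roll (9) = 19. Cumulative: 21
Frame 3: SPARE (9+1=10). 10 + next roll (2) = 12. Cumulative: 33
Frame 4: SPARE (2+8=10). 10 + next roll (8) = 18. Cumulative: 51
Frame 5: OPEN (8+0=8). Cumulative: 59
Frame 6: SPARE (9+1=10). 10 + next roll (5) = 15. Cumulative: 74
Frame 7: SPARE (5+5=10). 10 + next roll (5) = 15. Cumulative: 89
Frame 8: OPEN (5+4=9). Cumulative: 98
Frame 9: OPEN (6+0=6). Cumulative: 104
Frame 10: STRIKE. Sum of all frame-10 rolls (10+8+0) = 18. Cumulative: 122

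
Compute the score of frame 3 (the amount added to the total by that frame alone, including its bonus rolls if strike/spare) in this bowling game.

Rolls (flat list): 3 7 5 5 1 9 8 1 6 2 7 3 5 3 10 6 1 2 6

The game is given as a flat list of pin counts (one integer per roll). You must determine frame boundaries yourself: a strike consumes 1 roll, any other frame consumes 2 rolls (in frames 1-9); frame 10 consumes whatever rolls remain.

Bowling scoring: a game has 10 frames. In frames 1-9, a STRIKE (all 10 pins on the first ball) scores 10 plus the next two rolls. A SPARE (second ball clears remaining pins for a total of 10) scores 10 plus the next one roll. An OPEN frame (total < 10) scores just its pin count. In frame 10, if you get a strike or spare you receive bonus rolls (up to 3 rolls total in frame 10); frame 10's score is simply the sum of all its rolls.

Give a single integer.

Frame 1: SPARE (3+7=10). 10 + next roll (5) = 15. Cumulative: 15
Frame 2: SPARE (5+5=10). 10 + next roll (1) = 11. Cumulative: 26
Frame 3: SPARE (1+9=10). 10 + next roll (8) = 18. Cumulative: 44
Frame 4: OPEN (8+1=9). Cumulative: 53
Frame 5: OPEN (6+2=8). Cumulative: 61

Answer: 18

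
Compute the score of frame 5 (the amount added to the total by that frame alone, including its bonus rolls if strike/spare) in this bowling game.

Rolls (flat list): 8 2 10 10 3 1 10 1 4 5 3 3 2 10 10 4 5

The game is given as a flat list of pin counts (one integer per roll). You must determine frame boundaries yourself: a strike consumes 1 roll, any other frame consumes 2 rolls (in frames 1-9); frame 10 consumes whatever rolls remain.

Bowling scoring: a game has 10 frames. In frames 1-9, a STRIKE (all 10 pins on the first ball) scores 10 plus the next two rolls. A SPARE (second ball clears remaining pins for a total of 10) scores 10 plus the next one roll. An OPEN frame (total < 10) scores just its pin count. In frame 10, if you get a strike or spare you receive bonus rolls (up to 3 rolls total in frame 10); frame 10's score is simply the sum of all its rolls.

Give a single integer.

Frame 1: SPARE (8+2=10). 10 + next roll (10) = 20. Cumulative: 20
Frame 2: STRIKE. 10 + next two rolls (10+3) = 23. Cumulative: 43
Frame 3: STRIKE. 10 + next two rolls (3+1) = 14. Cumulative: 57
Frame 4: OPEN (3+1=4). Cumulative: 61
Frame 5: STRIKE. 10 + next two rolls (1+4) = 15. Cumulative: 76
Frame 6: OPEN (1+4=5). Cumulative: 81
Frame 7: OPEN (5+3=8). Cumulative: 89

Answer: 15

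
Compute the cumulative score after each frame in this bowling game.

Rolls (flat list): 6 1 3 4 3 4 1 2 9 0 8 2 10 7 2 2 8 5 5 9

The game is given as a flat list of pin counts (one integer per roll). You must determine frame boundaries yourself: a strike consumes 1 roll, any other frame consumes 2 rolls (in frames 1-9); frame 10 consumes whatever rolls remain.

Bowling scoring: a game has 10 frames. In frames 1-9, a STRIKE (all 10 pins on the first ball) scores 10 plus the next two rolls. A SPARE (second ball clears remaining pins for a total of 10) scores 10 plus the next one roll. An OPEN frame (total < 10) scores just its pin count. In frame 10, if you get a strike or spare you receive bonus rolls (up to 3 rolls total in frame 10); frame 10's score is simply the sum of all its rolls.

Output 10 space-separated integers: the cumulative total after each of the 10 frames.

Frame 1: OPEN (6+1=7). Cumulative: 7
Frame 2: OPEN (3+4=7). Cumulative: 14
Frame 3: OPEN (3+4=7). Cumulative: 21
Frame 4: OPEN (1+2=3). Cumulative: 24
Frame 5: OPEN (9+0=9). Cumulative: 33
Frame 6: SPARE (8+2=10). 10 + next roll (10) = 20. Cumulative: 53
Frame 7: STRIKE. 10 + next two rolls (7+2) = 19. Cumulative: 72
Frame 8: OPEN (7+2=9). Cumulative: 81
Frame 9: SPARE (2+8=10). 10 + next roll (5) = 15. Cumulative: 96
Frame 10: SPARE. Sum of all frame-10 rolls (5+5+9) = 19. Cumulative: 115

Answer: 7 14 21 24 33 53 72 81 96 115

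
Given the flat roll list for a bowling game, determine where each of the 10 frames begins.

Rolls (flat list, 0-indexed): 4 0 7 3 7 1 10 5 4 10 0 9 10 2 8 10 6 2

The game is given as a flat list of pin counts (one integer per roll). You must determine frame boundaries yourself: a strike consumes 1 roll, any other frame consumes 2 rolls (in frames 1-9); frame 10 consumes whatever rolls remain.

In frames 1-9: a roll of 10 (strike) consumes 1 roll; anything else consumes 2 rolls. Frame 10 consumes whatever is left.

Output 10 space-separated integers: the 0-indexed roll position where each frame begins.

Frame 1 starts at roll index 0: rolls=4,0 (sum=4), consumes 2 rolls
Frame 2 starts at roll index 2: rolls=7,3 (sum=10), consumes 2 rolls
Frame 3 starts at roll index 4: rolls=7,1 (sum=8), consumes 2 rolls
Frame 4 starts at roll index 6: roll=10 (strike), consumes 1 roll
Frame 5 starts at roll index 7: rolls=5,4 (sum=9), consumes 2 rolls
Frame 6 starts at roll index 9: roll=10 (strike), consumes 1 roll
Frame 7 starts at roll index 10: rolls=0,9 (sum=9), consumes 2 rolls
Frame 8 starts at roll index 12: roll=10 (strike), consumes 1 roll
Frame 9 starts at roll index 13: rolls=2,8 (sum=10), consumes 2 rolls
Frame 10 starts at roll index 15: 3 remaining rolls

Answer: 0 2 4 6 7 9 10 12 13 15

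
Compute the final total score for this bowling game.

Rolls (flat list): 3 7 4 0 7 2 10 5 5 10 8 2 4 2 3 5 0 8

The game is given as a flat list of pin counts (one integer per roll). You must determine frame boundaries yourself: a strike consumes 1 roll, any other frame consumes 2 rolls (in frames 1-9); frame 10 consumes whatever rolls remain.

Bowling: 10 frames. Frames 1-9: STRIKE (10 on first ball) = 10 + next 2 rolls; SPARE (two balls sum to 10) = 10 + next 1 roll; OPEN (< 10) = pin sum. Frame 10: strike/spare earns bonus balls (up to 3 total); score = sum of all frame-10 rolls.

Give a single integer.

Frame 1: SPARE (3+7=10). 10 + next roll (4) = 14. Cumulative: 14
Frame 2: OPEN (4+0=4). Cumulative: 18
Frame 3: OPEN (7+2=9). Cumulative: 27
Frame 4: STRIKE. 10 + next two rolls (5+5) = 20. Cumulative: 47
Frame 5: SPARE (5+5=10). 10 + next roll (10) = 20. Cumulative: 67
Frame 6: STRIKE. 10 + next two rolls (8+2) = 20. Cumulative: 87
Frame 7: SPARE (8+2=10). 10 + next roll (4) = 14. Cumulative: 101
Frame 8: OPEN (4+2=6). Cumulative: 107
Frame 9: OPEN (3+5=8). Cumulative: 115
Frame 10: OPEN. Sum of all frame-10 rolls (0+8) = 8. Cumulative: 123

Answer: 123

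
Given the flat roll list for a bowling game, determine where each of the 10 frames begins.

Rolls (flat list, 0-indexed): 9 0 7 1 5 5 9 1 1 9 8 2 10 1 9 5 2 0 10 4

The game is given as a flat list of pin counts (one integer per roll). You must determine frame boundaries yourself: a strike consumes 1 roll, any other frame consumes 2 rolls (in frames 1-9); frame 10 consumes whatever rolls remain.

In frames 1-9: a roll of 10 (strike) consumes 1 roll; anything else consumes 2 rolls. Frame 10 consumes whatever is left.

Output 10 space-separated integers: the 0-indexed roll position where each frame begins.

Frame 1 starts at roll index 0: rolls=9,0 (sum=9), consumes 2 rolls
Frame 2 starts at roll index 2: rolls=7,1 (sum=8), consumes 2 rolls
Frame 3 starts at roll index 4: rolls=5,5 (sum=10), consumes 2 rolls
Frame 4 starts at roll index 6: rolls=9,1 (sum=10), consumes 2 rolls
Frame 5 starts at roll index 8: rolls=1,9 (sum=10), consumes 2 rolls
Frame 6 starts at roll index 10: rolls=8,2 (sum=10), consumes 2 rolls
Frame 7 starts at roll index 12: roll=10 (strike), consumes 1 roll
Frame 8 starts at roll index 13: rolls=1,9 (sum=10), consumes 2 rolls
Frame 9 starts at roll index 15: rolls=5,2 (sum=7), consumes 2 rolls
Frame 10 starts at roll index 17: 3 remaining rolls

Answer: 0 2 4 6 8 10 12 13 15 17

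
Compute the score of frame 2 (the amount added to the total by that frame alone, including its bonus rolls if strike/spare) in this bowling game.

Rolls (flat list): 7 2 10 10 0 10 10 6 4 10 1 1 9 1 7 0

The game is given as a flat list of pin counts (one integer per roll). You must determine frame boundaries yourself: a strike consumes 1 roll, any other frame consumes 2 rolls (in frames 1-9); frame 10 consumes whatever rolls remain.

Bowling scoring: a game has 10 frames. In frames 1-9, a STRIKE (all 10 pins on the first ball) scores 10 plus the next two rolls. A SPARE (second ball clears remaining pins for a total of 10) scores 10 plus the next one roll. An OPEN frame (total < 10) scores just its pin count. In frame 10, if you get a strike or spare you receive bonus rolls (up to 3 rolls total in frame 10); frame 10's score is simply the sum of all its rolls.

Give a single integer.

Frame 1: OPEN (7+2=9). Cumulative: 9
Frame 2: STRIKE. 10 + next two rolls (10+0) = 20. Cumulative: 29
Frame 3: STRIKE. 10 + next two rolls (0+10) = 20. Cumulative: 49
Frame 4: SPARE (0+10=10). 10 + next roll (10) = 20. Cumulative: 69

Answer: 20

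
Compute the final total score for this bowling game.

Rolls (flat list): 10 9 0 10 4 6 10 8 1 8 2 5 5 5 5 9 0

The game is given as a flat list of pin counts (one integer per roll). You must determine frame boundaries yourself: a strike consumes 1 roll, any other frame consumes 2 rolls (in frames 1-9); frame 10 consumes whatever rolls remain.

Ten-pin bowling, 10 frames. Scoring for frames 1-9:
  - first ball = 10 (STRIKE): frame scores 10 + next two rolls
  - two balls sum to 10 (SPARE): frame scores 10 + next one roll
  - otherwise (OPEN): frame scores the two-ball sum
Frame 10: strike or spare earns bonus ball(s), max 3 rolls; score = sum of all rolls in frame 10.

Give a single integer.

Answer: 154

Derivation:
Frame 1: STRIKE. 10 + next two rolls (9+0) = 19. Cumulative: 19
Frame 2: OPEN (9+0=9). Cumulative: 28
Frame 3: STRIKE. 10 + next two rolls (4+6) = 20. Cumulative: 48
Frame 4: SPARE (4+6=10). 10 + next roll (10) = 20. Cumulative: 68
Frame 5: STRIKE. 10 + next two rolls (8+1) = 19. Cumulative: 87
Frame 6: OPEN (8+1=9). Cumulative: 96
Frame 7: SPARE (8+2=10). 10 + next roll (5) = 15. Cumulative: 111
Frame 8: SPARE (5+5=10). 10 + next roll (5) = 15. Cumulative: 126
Frame 9: SPARE (5+5=10). 10 + next roll (9) = 19. Cumulative: 145
Frame 10: OPEN. Sum of all frame-10 rolls (9+0) = 9. Cumulative: 154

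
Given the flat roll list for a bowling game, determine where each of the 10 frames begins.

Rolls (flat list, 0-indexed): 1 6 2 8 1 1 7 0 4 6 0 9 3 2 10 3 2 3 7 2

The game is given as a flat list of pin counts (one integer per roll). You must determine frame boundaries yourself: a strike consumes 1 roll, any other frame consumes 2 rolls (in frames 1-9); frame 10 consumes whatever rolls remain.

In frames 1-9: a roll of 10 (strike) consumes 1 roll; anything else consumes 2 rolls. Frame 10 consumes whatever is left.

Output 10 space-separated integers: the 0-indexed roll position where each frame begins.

Frame 1 starts at roll index 0: rolls=1,6 (sum=7), consumes 2 rolls
Frame 2 starts at roll index 2: rolls=2,8 (sum=10), consumes 2 rolls
Frame 3 starts at roll index 4: rolls=1,1 (sum=2), consumes 2 rolls
Frame 4 starts at roll index 6: rolls=7,0 (sum=7), consumes 2 rolls
Frame 5 starts at roll index 8: rolls=4,6 (sum=10), consumes 2 rolls
Frame 6 starts at roll index 10: rolls=0,9 (sum=9), consumes 2 rolls
Frame 7 starts at roll index 12: rolls=3,2 (sum=5), consumes 2 rolls
Frame 8 starts at roll index 14: roll=10 (strike), consumes 1 roll
Frame 9 starts at roll index 15: rolls=3,2 (sum=5), consumes 2 rolls
Frame 10 starts at roll index 17: 3 remaining rolls

Answer: 0 2 4 6 8 10 12 14 15 17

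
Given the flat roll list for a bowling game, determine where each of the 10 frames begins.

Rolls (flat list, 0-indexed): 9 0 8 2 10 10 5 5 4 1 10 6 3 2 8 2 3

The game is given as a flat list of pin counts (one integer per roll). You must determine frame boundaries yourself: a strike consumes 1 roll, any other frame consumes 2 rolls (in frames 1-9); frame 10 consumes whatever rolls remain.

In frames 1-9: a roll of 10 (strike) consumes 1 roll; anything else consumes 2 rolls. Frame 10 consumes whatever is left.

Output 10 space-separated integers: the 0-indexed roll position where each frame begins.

Answer: 0 2 4 5 6 8 10 11 13 15

Derivation:
Frame 1 starts at roll index 0: rolls=9,0 (sum=9), consumes 2 rolls
Frame 2 starts at roll index 2: rolls=8,2 (sum=10), consumes 2 rolls
Frame 3 starts at roll index 4: roll=10 (strike), consumes 1 roll
Frame 4 starts at roll index 5: roll=10 (strike), consumes 1 roll
Frame 5 starts at roll index 6: rolls=5,5 (sum=10), consumes 2 rolls
Frame 6 starts at roll index 8: rolls=4,1 (sum=5), consumes 2 rolls
Frame 7 starts at roll index 10: roll=10 (strike), consumes 1 roll
Frame 8 starts at roll index 11: rolls=6,3 (sum=9), consumes 2 rolls
Frame 9 starts at roll index 13: rolls=2,8 (sum=10), consumes 2 rolls
Frame 10 starts at roll index 15: 2 remaining rolls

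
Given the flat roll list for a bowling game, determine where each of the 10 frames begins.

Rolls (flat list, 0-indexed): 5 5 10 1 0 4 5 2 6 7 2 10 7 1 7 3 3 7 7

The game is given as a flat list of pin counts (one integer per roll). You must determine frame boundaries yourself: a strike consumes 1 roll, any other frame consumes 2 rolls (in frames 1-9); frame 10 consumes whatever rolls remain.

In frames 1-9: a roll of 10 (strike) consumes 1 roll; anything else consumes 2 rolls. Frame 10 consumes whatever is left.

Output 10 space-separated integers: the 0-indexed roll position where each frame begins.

Frame 1 starts at roll index 0: rolls=5,5 (sum=10), consumes 2 rolls
Frame 2 starts at roll index 2: roll=10 (strike), consumes 1 roll
Frame 3 starts at roll index 3: rolls=1,0 (sum=1), consumes 2 rolls
Frame 4 starts at roll index 5: rolls=4,5 (sum=9), consumes 2 rolls
Frame 5 starts at roll index 7: rolls=2,6 (sum=8), consumes 2 rolls
Frame 6 starts at roll index 9: rolls=7,2 (sum=9), consumes 2 rolls
Frame 7 starts at roll index 11: roll=10 (strike), consumes 1 roll
Frame 8 starts at roll index 12: rolls=7,1 (sum=8), consumes 2 rolls
Frame 9 starts at roll index 14: rolls=7,3 (sum=10), consumes 2 rolls
Frame 10 starts at roll index 16: 3 remaining rolls

Answer: 0 2 3 5 7 9 11 12 14 16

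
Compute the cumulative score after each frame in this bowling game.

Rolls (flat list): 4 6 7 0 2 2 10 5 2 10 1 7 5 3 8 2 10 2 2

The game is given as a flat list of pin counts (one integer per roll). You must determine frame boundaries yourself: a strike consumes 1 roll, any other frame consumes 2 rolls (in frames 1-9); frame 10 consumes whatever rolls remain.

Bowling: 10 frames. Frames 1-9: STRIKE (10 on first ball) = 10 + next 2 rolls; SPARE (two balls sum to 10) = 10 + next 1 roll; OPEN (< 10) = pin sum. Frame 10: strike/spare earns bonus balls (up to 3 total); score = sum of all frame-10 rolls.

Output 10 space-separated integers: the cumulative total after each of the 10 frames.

Frame 1: SPARE (4+6=10). 10 + next roll (7) = 17. Cumulative: 17
Frame 2: OPEN (7+0=7). Cumulative: 24
Frame 3: OPEN (2+2=4). Cumulative: 28
Frame 4: STRIKE. 10 + next two rolls (5+2) = 17. Cumulative: 45
Frame 5: OPEN (5+2=7). Cumulative: 52
Frame 6: STRIKE. 10 + next two rolls (1+7) = 18. Cumulative: 70
Frame 7: OPEN (1+7=8). Cumulative: 78
Frame 8: OPEN (5+3=8). Cumulative: 86
Frame 9: SPARE (8+2=10). 10 + next roll (10) = 20. Cumulative: 106
Frame 10: STRIKE. Sum of all frame-10 rolls (10+2+2) = 14. Cumulative: 120

Answer: 17 24 28 45 52 70 78 86 106 120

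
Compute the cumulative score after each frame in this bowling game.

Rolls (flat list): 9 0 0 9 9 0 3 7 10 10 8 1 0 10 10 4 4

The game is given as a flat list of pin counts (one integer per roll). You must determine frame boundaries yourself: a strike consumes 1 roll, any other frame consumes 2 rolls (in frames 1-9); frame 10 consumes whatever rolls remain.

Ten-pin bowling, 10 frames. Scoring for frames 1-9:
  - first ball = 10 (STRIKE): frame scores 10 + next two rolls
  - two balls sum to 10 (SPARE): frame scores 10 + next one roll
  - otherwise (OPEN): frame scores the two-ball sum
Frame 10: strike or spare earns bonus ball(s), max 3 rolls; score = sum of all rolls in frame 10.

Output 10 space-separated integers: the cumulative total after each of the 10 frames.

Frame 1: OPEN (9+0=9). Cumulative: 9
Frame 2: OPEN (0+9=9). Cumulative: 18
Frame 3: OPEN (9+0=9). Cumulative: 27
Frame 4: SPARE (3+7=10). 10 + next roll (10) = 20. Cumulative: 47
Frame 5: STRIKE. 10 + next two rolls (10+8) = 28. Cumulative: 75
Frame 6: STRIKE. 10 + next two rolls (8+1) = 19. Cumulative: 94
Frame 7: OPEN (8+1=9). Cumulative: 103
Frame 8: SPARE (0+10=10). 10 + next roll (10) = 20. Cumulative: 123
Frame 9: STRIKE. 10 + next two rolls (4+4) = 18. Cumulative: 141
Frame 10: OPEN. Sum of all frame-10 rolls (4+4) = 8. Cumulative: 149

Answer: 9 18 27 47 75 94 103 123 141 149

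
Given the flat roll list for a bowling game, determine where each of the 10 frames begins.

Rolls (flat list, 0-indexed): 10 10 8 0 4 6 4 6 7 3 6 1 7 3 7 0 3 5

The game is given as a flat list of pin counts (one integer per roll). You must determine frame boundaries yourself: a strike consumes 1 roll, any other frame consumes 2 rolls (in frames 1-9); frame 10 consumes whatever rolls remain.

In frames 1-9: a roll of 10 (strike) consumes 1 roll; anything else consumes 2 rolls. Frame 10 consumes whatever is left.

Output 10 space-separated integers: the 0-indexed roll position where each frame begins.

Answer: 0 1 2 4 6 8 10 12 14 16

Derivation:
Frame 1 starts at roll index 0: roll=10 (strike), consumes 1 roll
Frame 2 starts at roll index 1: roll=10 (strike), consumes 1 roll
Frame 3 starts at roll index 2: rolls=8,0 (sum=8), consumes 2 rolls
Frame 4 starts at roll index 4: rolls=4,6 (sum=10), consumes 2 rolls
Frame 5 starts at roll index 6: rolls=4,6 (sum=10), consumes 2 rolls
Frame 6 starts at roll index 8: rolls=7,3 (sum=10), consumes 2 rolls
Frame 7 starts at roll index 10: rolls=6,1 (sum=7), consumes 2 rolls
Frame 8 starts at roll index 12: rolls=7,3 (sum=10), consumes 2 rolls
Frame 9 starts at roll index 14: rolls=7,0 (sum=7), consumes 2 rolls
Frame 10 starts at roll index 16: 2 remaining rolls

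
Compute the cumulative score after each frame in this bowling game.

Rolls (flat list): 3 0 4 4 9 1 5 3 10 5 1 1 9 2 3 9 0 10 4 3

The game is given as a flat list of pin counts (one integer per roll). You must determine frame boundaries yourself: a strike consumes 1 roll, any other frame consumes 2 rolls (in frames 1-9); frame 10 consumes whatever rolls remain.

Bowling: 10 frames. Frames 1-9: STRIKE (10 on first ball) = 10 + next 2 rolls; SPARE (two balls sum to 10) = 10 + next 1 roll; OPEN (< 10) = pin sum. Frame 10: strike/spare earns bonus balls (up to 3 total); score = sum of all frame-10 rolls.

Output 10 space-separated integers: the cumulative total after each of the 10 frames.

Frame 1: OPEN (3+0=3). Cumulative: 3
Frame 2: OPEN (4+4=8). Cumulative: 11
Frame 3: SPARE (9+1=10). 10 + next roll (5) = 15. Cumulative: 26
Frame 4: OPEN (5+3=8). Cumulative: 34
Frame 5: STRIKE. 10 + next two rolls (5+1) = 16. Cumulative: 50
Frame 6: OPEN (5+1=6). Cumulative: 56
Frame 7: SPARE (1+9=10). 10 + next roll (2) = 12. Cumulative: 68
Frame 8: OPEN (2+3=5). Cumulative: 73
Frame 9: OPEN (9+0=9). Cumulative: 82
Frame 10: STRIKE. Sum of all frame-10 rolls (10+4+3) = 17. Cumulative: 99

Answer: 3 11 26 34 50 56 68 73 82 99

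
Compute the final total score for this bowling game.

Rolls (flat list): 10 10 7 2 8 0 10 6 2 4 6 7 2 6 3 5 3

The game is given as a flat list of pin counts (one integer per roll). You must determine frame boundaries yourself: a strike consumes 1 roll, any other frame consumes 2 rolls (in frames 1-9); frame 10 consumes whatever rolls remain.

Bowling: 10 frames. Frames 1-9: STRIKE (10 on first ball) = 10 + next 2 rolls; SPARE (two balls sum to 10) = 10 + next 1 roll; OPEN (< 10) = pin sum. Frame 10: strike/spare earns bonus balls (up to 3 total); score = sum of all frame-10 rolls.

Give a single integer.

Frame 1: STRIKE. 10 + next two rolls (10+7) = 27. Cumulative: 27
Frame 2: STRIKE. 10 + next two rolls (7+2) = 19. Cumulative: 46
Frame 3: OPEN (7+2=9). Cumulative: 55
Frame 4: OPEN (8+0=8). Cumulative: 63
Frame 5: STRIKE. 10 + next two rolls (6+2) = 18. Cumulative: 81
Frame 6: OPEN (6+2=8). Cumulative: 89
Frame 7: SPARE (4+6=10). 10 + next roll (7) = 17. Cumulative: 106
Frame 8: OPEN (7+2=9). Cumulative: 115
Frame 9: OPEN (6+3=9). Cumulative: 124
Frame 10: OPEN. Sum of all frame-10 rolls (5+3) = 8. Cumulative: 132

Answer: 132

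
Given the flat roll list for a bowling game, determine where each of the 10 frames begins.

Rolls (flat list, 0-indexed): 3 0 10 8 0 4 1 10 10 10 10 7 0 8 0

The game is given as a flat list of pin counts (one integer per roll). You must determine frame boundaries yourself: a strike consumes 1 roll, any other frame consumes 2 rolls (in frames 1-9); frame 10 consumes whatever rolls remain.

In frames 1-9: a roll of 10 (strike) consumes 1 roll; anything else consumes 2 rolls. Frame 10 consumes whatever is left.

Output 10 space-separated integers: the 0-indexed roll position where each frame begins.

Answer: 0 2 3 5 7 8 9 10 11 13

Derivation:
Frame 1 starts at roll index 0: rolls=3,0 (sum=3), consumes 2 rolls
Frame 2 starts at roll index 2: roll=10 (strike), consumes 1 roll
Frame 3 starts at roll index 3: rolls=8,0 (sum=8), consumes 2 rolls
Frame 4 starts at roll index 5: rolls=4,1 (sum=5), consumes 2 rolls
Frame 5 starts at roll index 7: roll=10 (strike), consumes 1 roll
Frame 6 starts at roll index 8: roll=10 (strike), consumes 1 roll
Frame 7 starts at roll index 9: roll=10 (strike), consumes 1 roll
Frame 8 starts at roll index 10: roll=10 (strike), consumes 1 roll
Frame 9 starts at roll index 11: rolls=7,0 (sum=7), consumes 2 rolls
Frame 10 starts at roll index 13: 2 remaining rolls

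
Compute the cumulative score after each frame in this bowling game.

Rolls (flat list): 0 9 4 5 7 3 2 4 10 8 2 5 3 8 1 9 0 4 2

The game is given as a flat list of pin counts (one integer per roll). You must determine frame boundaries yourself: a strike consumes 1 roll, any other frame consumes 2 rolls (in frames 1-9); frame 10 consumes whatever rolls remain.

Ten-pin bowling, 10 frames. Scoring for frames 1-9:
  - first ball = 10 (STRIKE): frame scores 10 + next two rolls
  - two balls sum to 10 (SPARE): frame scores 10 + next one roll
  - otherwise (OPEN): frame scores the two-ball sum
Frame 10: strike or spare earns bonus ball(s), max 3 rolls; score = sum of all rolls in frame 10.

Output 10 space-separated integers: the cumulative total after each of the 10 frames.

Answer: 9 18 30 36 56 71 79 88 97 103

Derivation:
Frame 1: OPEN (0+9=9). Cumulative: 9
Frame 2: OPEN (4+5=9). Cumulative: 18
Frame 3: SPARE (7+3=10). 10 + next roll (2) = 12. Cumulative: 30
Frame 4: OPEN (2+4=6). Cumulative: 36
Frame 5: STRIKE. 10 + next two rolls (8+2) = 20. Cumulative: 56
Frame 6: SPARE (8+2=10). 10 + next roll (5) = 15. Cumulative: 71
Frame 7: OPEN (5+3=8). Cumulative: 79
Frame 8: OPEN (8+1=9). Cumulative: 88
Frame 9: OPEN (9+0=9). Cumulative: 97
Frame 10: OPEN. Sum of all frame-10 rolls (4+2) = 6. Cumulative: 103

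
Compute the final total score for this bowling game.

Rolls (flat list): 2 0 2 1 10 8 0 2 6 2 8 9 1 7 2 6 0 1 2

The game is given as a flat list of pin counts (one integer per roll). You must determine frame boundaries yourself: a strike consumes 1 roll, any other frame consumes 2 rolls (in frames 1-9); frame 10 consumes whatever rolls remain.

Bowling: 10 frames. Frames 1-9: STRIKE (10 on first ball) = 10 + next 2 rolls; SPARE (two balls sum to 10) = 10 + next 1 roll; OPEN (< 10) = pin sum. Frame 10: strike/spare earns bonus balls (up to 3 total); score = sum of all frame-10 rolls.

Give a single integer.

Answer: 93

Derivation:
Frame 1: OPEN (2+0=2). Cumulative: 2
Frame 2: OPEN (2+1=3). Cumulative: 5
Frame 3: STRIKE. 10 + next two rolls (8+0) = 18. Cumulative: 23
Frame 4: OPEN (8+0=8). Cumulative: 31
Frame 5: OPEN (2+6=8). Cumulative: 39
Frame 6: SPARE (2+8=10). 10 + next roll (9) = 19. Cumulative: 58
Frame 7: SPARE (9+1=10). 10 + next roll (7) = 17. Cumulative: 75
Frame 8: OPEN (7+2=9). Cumulative: 84
Frame 9: OPEN (6+0=6). Cumulative: 90
Frame 10: OPEN. Sum of all frame-10 rolls (1+2) = 3. Cumulative: 93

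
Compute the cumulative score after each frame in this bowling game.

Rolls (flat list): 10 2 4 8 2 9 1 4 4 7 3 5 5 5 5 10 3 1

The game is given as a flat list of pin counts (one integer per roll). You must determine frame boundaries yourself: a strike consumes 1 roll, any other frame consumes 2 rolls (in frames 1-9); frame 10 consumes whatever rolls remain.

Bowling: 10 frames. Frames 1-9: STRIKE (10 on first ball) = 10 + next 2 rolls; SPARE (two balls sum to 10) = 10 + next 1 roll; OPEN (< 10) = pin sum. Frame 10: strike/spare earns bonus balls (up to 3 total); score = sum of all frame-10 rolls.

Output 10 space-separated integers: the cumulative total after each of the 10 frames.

Frame 1: STRIKE. 10 + next two rolls (2+4) = 16. Cumulative: 16
Frame 2: OPEN (2+4=6). Cumulative: 22
Frame 3: SPARE (8+2=10). 10 + next roll (9) = 19. Cumulative: 41
Frame 4: SPARE (9+1=10). 10 + next roll (4) = 14. Cumulative: 55
Frame 5: OPEN (4+4=8). Cumulative: 63
Frame 6: SPARE (7+3=10). 10 + next roll (5) = 15. Cumulative: 78
Frame 7: SPARE (5+5=10). 10 + next roll (5) = 15. Cumulative: 93
Frame 8: SPARE (5+5=10). 10 + next roll (10) = 20. Cumulative: 113
Frame 9: STRIKE. 10 + next two rolls (3+1) = 14. Cumulative: 127
Frame 10: OPEN. Sum of all frame-10 rolls (3+1) = 4. Cumulative: 131

Answer: 16 22 41 55 63 78 93 113 127 131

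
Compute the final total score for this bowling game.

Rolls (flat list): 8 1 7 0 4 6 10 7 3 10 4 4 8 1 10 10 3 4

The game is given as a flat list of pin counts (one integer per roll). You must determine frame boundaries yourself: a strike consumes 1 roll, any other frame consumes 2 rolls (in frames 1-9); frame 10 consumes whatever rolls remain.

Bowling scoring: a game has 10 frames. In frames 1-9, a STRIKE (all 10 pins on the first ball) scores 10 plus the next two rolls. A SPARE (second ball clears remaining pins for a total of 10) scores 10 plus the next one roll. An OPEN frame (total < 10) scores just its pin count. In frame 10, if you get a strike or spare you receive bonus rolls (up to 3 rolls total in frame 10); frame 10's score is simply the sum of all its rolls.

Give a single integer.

Frame 1: OPEN (8+1=9). Cumulative: 9
Frame 2: OPEN (7+0=7). Cumulative: 16
Frame 3: SPARE (4+6=10). 10 + next roll (10) = 20. Cumulative: 36
Frame 4: STRIKE. 10 + next two rolls (7+3) = 20. Cumulative: 56
Frame 5: SPARE (7+3=10). 10 + next roll (10) = 20. Cumulative: 76
Frame 6: STRIKE. 10 + next two rolls (4+4) = 18. Cumulative: 94
Frame 7: OPEN (4+4=8). Cumulative: 102
Frame 8: OPEN (8+1=9). Cumulative: 111
Frame 9: STRIKE. 10 + next two rolls (10+3) = 23. Cumulative: 134
Frame 10: STRIKE. Sum of all frame-10 rolls (10+3+4) = 17. Cumulative: 151

Answer: 151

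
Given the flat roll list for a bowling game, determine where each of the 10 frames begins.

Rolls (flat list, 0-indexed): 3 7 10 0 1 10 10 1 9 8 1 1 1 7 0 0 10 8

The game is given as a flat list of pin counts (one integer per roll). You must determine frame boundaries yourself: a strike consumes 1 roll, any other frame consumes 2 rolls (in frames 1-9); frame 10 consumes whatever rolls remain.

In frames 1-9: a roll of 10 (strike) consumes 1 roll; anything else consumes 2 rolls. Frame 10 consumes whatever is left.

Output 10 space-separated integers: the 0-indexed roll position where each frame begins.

Frame 1 starts at roll index 0: rolls=3,7 (sum=10), consumes 2 rolls
Frame 2 starts at roll index 2: roll=10 (strike), consumes 1 roll
Frame 3 starts at roll index 3: rolls=0,1 (sum=1), consumes 2 rolls
Frame 4 starts at roll index 5: roll=10 (strike), consumes 1 roll
Frame 5 starts at roll index 6: roll=10 (strike), consumes 1 roll
Frame 6 starts at roll index 7: rolls=1,9 (sum=10), consumes 2 rolls
Frame 7 starts at roll index 9: rolls=8,1 (sum=9), consumes 2 rolls
Frame 8 starts at roll index 11: rolls=1,1 (sum=2), consumes 2 rolls
Frame 9 starts at roll index 13: rolls=7,0 (sum=7), consumes 2 rolls
Frame 10 starts at roll index 15: 3 remaining rolls

Answer: 0 2 3 5 6 7 9 11 13 15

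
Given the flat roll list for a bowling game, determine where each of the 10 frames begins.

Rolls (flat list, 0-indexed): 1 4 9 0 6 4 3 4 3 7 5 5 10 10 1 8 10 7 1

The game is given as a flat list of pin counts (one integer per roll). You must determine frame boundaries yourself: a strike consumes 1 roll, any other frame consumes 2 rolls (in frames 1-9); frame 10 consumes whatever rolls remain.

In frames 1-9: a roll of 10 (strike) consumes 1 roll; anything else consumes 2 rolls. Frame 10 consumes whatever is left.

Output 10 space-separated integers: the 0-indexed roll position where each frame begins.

Answer: 0 2 4 6 8 10 12 13 14 16

Derivation:
Frame 1 starts at roll index 0: rolls=1,4 (sum=5), consumes 2 rolls
Frame 2 starts at roll index 2: rolls=9,0 (sum=9), consumes 2 rolls
Frame 3 starts at roll index 4: rolls=6,4 (sum=10), consumes 2 rolls
Frame 4 starts at roll index 6: rolls=3,4 (sum=7), consumes 2 rolls
Frame 5 starts at roll index 8: rolls=3,7 (sum=10), consumes 2 rolls
Frame 6 starts at roll index 10: rolls=5,5 (sum=10), consumes 2 rolls
Frame 7 starts at roll index 12: roll=10 (strike), consumes 1 roll
Frame 8 starts at roll index 13: roll=10 (strike), consumes 1 roll
Frame 9 starts at roll index 14: rolls=1,8 (sum=9), consumes 2 rolls
Frame 10 starts at roll index 16: 3 remaining rolls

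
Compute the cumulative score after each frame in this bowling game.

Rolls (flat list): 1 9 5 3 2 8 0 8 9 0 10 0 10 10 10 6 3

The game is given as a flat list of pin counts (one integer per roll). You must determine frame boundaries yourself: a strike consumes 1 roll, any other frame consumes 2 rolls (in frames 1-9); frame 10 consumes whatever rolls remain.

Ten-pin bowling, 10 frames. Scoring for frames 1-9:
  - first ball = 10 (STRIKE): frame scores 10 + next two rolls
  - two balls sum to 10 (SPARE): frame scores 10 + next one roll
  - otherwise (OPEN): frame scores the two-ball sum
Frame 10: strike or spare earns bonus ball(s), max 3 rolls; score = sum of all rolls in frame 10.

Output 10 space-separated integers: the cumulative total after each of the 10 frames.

Frame 1: SPARE (1+9=10). 10 + next roll (5) = 15. Cumulative: 15
Frame 2: OPEN (5+3=8). Cumulative: 23
Frame 3: SPARE (2+8=10). 10 + next roll (0) = 10. Cumulative: 33
Frame 4: OPEN (0+8=8). Cumulative: 41
Frame 5: OPEN (9+0=9). Cumulative: 50
Frame 6: STRIKE. 10 + next two rolls (0+10) = 20. Cumulative: 70
Frame 7: SPARE (0+10=10). 10 + next roll (10) = 20. Cumulative: 90
Frame 8: STRIKE. 10 + next two rolls (10+6) = 26. Cumulative: 116
Frame 9: STRIKE. 10 + next two rolls (6+3) = 19. Cumulative: 135
Frame 10: OPEN. Sum of all frame-10 rolls (6+3) = 9. Cumulative: 144

Answer: 15 23 33 41 50 70 90 116 135 144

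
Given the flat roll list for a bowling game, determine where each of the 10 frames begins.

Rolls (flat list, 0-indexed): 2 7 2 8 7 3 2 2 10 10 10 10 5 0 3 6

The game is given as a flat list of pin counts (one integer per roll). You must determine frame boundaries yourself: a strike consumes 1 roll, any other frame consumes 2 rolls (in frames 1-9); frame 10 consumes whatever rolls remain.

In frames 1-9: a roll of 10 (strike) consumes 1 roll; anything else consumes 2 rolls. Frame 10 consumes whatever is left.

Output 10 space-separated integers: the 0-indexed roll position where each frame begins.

Answer: 0 2 4 6 8 9 10 11 12 14

Derivation:
Frame 1 starts at roll index 0: rolls=2,7 (sum=9), consumes 2 rolls
Frame 2 starts at roll index 2: rolls=2,8 (sum=10), consumes 2 rolls
Frame 3 starts at roll index 4: rolls=7,3 (sum=10), consumes 2 rolls
Frame 4 starts at roll index 6: rolls=2,2 (sum=4), consumes 2 rolls
Frame 5 starts at roll index 8: roll=10 (strike), consumes 1 roll
Frame 6 starts at roll index 9: roll=10 (strike), consumes 1 roll
Frame 7 starts at roll index 10: roll=10 (strike), consumes 1 roll
Frame 8 starts at roll index 11: roll=10 (strike), consumes 1 roll
Frame 9 starts at roll index 12: rolls=5,0 (sum=5), consumes 2 rolls
Frame 10 starts at roll index 14: 2 remaining rolls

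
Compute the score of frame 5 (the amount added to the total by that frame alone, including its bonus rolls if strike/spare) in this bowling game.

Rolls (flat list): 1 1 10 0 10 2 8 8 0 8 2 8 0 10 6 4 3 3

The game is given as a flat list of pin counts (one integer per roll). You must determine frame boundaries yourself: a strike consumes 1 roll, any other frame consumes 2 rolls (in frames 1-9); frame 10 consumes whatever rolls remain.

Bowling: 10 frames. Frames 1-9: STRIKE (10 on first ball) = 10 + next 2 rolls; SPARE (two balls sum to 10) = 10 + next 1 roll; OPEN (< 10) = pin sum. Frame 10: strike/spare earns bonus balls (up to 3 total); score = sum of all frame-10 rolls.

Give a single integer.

Frame 1: OPEN (1+1=2). Cumulative: 2
Frame 2: STRIKE. 10 + next two rolls (0+10) = 20. Cumulative: 22
Frame 3: SPARE (0+10=10). 10 + next roll (2) = 12. Cumulative: 34
Frame 4: SPARE (2+8=10). 10 + next roll (8) = 18. Cumulative: 52
Frame 5: OPEN (8+0=8). Cumulative: 60
Frame 6: SPARE (8+2=10). 10 + next roll (8) = 18. Cumulative: 78
Frame 7: OPEN (8+0=8). Cumulative: 86

Answer: 8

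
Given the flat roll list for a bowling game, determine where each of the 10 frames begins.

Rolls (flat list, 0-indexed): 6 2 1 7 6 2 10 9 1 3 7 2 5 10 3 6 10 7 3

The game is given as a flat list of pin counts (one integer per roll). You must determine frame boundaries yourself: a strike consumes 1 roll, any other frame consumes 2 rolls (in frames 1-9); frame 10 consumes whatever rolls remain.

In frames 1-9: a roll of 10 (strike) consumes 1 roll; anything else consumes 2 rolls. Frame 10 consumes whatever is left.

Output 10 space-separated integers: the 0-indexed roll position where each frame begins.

Frame 1 starts at roll index 0: rolls=6,2 (sum=8), consumes 2 rolls
Frame 2 starts at roll index 2: rolls=1,7 (sum=8), consumes 2 rolls
Frame 3 starts at roll index 4: rolls=6,2 (sum=8), consumes 2 rolls
Frame 4 starts at roll index 6: roll=10 (strike), consumes 1 roll
Frame 5 starts at roll index 7: rolls=9,1 (sum=10), consumes 2 rolls
Frame 6 starts at roll index 9: rolls=3,7 (sum=10), consumes 2 rolls
Frame 7 starts at roll index 11: rolls=2,5 (sum=7), consumes 2 rolls
Frame 8 starts at roll index 13: roll=10 (strike), consumes 1 roll
Frame 9 starts at roll index 14: rolls=3,6 (sum=9), consumes 2 rolls
Frame 10 starts at roll index 16: 3 remaining rolls

Answer: 0 2 4 6 7 9 11 13 14 16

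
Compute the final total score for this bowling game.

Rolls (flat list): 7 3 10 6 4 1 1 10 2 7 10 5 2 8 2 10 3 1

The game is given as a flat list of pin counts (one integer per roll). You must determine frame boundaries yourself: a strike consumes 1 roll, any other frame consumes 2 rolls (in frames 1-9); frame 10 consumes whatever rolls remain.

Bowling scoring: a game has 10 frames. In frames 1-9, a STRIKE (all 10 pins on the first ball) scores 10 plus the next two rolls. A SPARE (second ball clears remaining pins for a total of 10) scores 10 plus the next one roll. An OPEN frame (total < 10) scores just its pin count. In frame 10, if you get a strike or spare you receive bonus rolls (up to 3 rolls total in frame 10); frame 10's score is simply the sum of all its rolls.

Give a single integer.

Answer: 139

Derivation:
Frame 1: SPARE (7+3=10). 10 + next roll (10) = 20. Cumulative: 20
Frame 2: STRIKE. 10 + next two rolls (6+4) = 20. Cumulative: 40
Frame 3: SPARE (6+4=10). 10 + next roll (1) = 11. Cumulative: 51
Frame 4: OPEN (1+1=2). Cumulative: 53
Frame 5: STRIKE. 10 + next two rolls (2+7) = 19. Cumulative: 72
Frame 6: OPEN (2+7=9). Cumulative: 81
Frame 7: STRIKE. 10 + next two rolls (5+2) = 17. Cumulative: 98
Frame 8: OPEN (5+2=7). Cumulative: 105
Frame 9: SPARE (8+2=10). 10 + next roll (10) = 20. Cumulative: 125
Frame 10: STRIKE. Sum of all frame-10 rolls (10+3+1) = 14. Cumulative: 139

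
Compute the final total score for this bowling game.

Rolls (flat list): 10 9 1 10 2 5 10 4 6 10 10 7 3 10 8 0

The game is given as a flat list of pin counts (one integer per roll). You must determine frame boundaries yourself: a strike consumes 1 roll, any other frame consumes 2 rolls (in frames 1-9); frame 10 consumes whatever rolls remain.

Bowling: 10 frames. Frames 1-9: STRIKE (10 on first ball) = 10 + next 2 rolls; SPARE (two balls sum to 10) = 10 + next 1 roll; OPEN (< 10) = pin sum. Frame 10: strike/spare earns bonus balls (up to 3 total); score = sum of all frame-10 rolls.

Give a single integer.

Frame 1: STRIKE. 10 + next two rolls (9+1) = 20. Cumulative: 20
Frame 2: SPARE (9+1=10). 10 + next roll (10) = 20. Cumulative: 40
Frame 3: STRIKE. 10 + next two rolls (2+5) = 17. Cumulative: 57
Frame 4: OPEN (2+5=7). Cumulative: 64
Frame 5: STRIKE. 10 + next two rolls (4+6) = 20. Cumulative: 84
Frame 6: SPARE (4+6=10). 10 + next roll (10) = 20. Cumulative: 104
Frame 7: STRIKE. 10 + next two rolls (10+7) = 27. Cumulative: 131
Frame 8: STRIKE. 10 + next two rolls (7+3) = 20. Cumulative: 151
Frame 9: SPARE (7+3=10). 10 + next roll (10) = 20. Cumulative: 171
Frame 10: STRIKE. Sum of all frame-10 rolls (10+8+0) = 18. Cumulative: 189

Answer: 189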